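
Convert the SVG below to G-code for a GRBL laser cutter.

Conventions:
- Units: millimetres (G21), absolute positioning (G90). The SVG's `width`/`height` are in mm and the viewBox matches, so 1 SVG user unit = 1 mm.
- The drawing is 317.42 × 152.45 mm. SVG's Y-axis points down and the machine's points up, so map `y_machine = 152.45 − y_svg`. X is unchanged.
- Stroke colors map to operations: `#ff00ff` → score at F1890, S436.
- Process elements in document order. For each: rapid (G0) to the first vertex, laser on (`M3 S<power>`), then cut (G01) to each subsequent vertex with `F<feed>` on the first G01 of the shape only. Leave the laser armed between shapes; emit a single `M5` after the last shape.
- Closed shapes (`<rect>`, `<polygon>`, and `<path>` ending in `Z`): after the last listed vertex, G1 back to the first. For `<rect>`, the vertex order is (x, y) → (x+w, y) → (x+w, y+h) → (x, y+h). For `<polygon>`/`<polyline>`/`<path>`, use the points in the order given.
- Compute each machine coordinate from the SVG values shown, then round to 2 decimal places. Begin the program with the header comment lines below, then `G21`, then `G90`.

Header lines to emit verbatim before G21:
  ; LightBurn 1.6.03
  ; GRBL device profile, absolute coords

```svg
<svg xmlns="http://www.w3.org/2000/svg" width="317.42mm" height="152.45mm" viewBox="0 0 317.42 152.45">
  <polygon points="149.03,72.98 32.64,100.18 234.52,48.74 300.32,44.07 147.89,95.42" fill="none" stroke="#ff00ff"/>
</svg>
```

1 u = 1 mm; y_m = 152.45 − y.

[1] `<polygon>` closed polygon, #ff00ff→score S436 F1890: (149.03,79.47) → (32.64,52.27) → (234.52,103.71) → (300.32,108.38) → (147.89,57.03) → (149.03,79.47) (closed)

; LightBurn 1.6.03
; GRBL device profile, absolute coords
G21
G90
G0 X149.03 Y79.47
M3 S436
G01 X32.64 Y52.27 F1890
G01 X234.52 Y103.71
G01 X300.32 Y108.38
G01 X147.89 Y57.03
G01 X149.03 Y79.47
M5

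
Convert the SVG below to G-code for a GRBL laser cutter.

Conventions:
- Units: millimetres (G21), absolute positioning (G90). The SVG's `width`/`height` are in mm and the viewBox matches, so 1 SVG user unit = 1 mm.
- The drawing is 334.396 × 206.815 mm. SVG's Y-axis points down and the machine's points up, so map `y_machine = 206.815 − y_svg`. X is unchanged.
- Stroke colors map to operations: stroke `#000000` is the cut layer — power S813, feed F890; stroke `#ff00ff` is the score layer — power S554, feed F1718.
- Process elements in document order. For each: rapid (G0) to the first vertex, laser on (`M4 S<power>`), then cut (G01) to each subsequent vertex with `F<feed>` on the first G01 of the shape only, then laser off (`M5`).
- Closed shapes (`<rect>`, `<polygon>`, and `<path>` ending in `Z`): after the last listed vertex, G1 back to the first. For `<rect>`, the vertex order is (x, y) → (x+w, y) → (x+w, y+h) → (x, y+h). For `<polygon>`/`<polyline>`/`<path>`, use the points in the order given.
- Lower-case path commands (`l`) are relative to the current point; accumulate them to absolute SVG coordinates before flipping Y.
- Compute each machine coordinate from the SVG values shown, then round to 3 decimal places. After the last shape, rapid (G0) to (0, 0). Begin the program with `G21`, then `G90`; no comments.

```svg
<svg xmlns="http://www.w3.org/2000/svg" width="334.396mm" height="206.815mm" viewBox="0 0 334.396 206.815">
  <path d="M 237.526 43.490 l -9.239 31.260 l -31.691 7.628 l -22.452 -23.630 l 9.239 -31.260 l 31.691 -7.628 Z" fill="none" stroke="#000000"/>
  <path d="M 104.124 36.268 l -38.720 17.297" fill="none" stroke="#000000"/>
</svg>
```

1 u = 1 mm; y_m = 206.815 − y.

[1] `<path>` regular polygon, #000000→cut S813 F890: (237.526,163.325) → (228.287,132.065) → (196.596,124.437) → (174.144,148.067) → (183.383,179.327) → (215.074,186.955) → (237.526,163.325) (closed)

[2] `<path>` line segment, #000000→cut S813 F890: (104.124,170.547) → (65.404,153.250)

G21
G90
G0 X237.526 Y163.325
M4 S813
G01 X228.287 Y132.065 F890
G01 X196.596 Y124.437
G01 X174.144 Y148.067
G01 X183.383 Y179.327
G01 X215.074 Y186.955
G01 X237.526 Y163.325
M5
G0 X104.124 Y170.547
M4 S813
G01 X65.404 Y153.250 F890
M5
G0 X0.000 Y0.000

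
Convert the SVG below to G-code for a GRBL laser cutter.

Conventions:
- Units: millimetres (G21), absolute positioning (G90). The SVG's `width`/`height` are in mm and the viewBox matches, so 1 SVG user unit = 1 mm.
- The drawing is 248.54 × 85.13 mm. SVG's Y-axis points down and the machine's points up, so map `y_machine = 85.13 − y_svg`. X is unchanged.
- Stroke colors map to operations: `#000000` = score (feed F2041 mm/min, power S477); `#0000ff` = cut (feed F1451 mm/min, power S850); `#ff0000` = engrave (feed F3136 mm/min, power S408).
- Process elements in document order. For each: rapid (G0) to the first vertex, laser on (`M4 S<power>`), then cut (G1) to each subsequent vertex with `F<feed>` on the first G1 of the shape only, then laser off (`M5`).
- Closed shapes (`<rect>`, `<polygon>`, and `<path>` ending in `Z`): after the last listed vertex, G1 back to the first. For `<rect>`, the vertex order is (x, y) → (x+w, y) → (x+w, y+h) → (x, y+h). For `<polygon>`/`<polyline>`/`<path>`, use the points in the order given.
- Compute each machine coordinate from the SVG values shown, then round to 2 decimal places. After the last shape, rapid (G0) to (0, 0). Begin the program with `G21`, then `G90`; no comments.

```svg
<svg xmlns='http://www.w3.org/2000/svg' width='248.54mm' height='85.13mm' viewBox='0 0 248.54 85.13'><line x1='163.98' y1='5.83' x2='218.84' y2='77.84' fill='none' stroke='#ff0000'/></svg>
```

G21
G90
G0 X163.98 Y79.30
M4 S408
G1 X218.84 Y7.29 F3136
M5
G0 X0.00 Y0.00

1 u = 1 mm; y_m = 85.13 − y.

[1] `<line>` line segment, #ff0000→engrave S408 F3136: (163.98,79.30) → (218.84,7.29)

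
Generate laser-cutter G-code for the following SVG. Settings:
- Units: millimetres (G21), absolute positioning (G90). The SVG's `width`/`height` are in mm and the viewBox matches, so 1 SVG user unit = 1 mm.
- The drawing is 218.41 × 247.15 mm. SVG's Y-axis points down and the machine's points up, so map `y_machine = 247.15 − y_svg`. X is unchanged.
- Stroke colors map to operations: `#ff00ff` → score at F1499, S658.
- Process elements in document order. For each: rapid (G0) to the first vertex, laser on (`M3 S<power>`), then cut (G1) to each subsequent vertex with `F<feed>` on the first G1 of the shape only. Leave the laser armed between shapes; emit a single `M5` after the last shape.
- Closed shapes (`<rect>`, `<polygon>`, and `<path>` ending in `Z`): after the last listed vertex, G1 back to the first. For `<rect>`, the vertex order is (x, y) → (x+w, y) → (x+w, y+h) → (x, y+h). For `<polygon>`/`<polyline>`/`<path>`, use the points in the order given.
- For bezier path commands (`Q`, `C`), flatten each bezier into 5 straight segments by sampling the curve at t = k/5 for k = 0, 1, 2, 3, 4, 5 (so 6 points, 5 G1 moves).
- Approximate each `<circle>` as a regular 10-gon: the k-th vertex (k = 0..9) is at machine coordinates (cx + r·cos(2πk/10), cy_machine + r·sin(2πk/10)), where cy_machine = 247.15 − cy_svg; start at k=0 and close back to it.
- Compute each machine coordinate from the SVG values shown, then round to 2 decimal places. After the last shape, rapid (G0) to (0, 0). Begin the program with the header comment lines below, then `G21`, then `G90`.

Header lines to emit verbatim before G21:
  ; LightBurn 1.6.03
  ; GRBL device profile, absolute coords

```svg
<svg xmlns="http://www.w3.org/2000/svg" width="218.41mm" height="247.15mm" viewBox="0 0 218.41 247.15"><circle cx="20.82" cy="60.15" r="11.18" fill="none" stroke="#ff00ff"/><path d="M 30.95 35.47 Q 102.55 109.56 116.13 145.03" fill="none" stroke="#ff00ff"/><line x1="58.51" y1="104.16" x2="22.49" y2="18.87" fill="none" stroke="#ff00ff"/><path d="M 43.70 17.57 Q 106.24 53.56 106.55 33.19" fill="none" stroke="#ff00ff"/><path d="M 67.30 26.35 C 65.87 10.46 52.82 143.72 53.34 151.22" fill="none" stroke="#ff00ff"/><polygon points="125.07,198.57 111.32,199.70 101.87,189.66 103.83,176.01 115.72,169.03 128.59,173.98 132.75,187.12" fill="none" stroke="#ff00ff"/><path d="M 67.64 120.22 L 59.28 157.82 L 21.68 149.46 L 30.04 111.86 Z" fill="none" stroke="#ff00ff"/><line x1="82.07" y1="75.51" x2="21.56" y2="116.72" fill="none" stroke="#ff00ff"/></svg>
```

viewBox `0 0 218.41 247.15` with mm width/height → 1 unit = 1 mm. Flip: y_m = 247.15 − y_svg.

**Shape 1** — `<circle>` circle, stroke `#ff00ff` → score (S658, F1499). Machine vertices: (32.00,187.00) → (29.86,193.57) → (24.27,197.63) → (17.37,197.63) → (11.78,193.57) → (9.64,187.00) → (11.78,180.43) → (17.37,176.37) → (24.27,176.37) → (29.86,180.43) → (32.00,187.00). Closed: final G1 returns to the first vertex.

**Shape 2** — `<path>` quadratic bezier, stroke `#ff00ff` → score (S658, F1499). Control points (SVG): P0=(30.95,35.47), P1=(102.55,109.56), P2=(116.13,145.03); sampled at t=k/5. Machine vertices: (30.95,211.68) → (57.27,183.59) → (78.95,158.59) → (95.98,136.68) → (108.38,117.85) → (116.13,102.12). Open path.

**Shape 3** — `<line>` line segment, stroke `#ff00ff` → score (S658, F1499). Machine vertices: (58.51,142.99) → (22.49,228.28). Open path.

**Shape 4** — `<path>` quadratic bezier, stroke `#ff00ff` → score (S658, F1499). Control points (SVG): P0=(43.70,17.57), P1=(106.24,53.56), P2=(106.55,33.19); sampled at t=k/5. Machine vertices: (43.70,229.58) → (66.23,217.44) → (83.78,209.81) → (96.35,206.68) → (103.94,208.07) → (106.55,213.96). Open path.

**Shape 5** — `<path>` cubic bezier, stroke `#ff00ff` → score (S658, F1499). Control points (SVG): P0=(67.30,26.35), P1=(65.87,10.46), P2=(52.82,143.72), P3=(53.34,151.22); sampled at t=k/5. Machine vertices: (67.30,220.80) → (65.25,214.64) → (61.62,185.87) → (57.62,147.70) → (54.45,113.32) → (53.34,95.93). Open path.

**Shape 6** — `<polygon>` regular polygon, stroke `#ff00ff` → score (S658, F1499). Machine vertices: (125.07,48.58) → (111.32,47.45) → (101.87,57.49) → (103.83,71.14) → (115.72,78.12) → (128.59,73.17) → (132.75,60.03) → (125.07,48.58). Closed: final G1 returns to the first vertex.

**Shape 7** — `<path>` regular polygon, stroke `#ff00ff` → score (S658, F1499). Machine vertices: (67.64,126.93) → (59.28,89.33) → (21.68,97.69) → (30.04,135.29) → (67.64,126.93). Closed: final G1 returns to the first vertex.

**Shape 8** — `<line>` line segment, stroke `#ff00ff` → score (S658, F1499). Machine vertices: (82.07,171.64) → (21.56,130.43). Open path.

; LightBurn 1.6.03
; GRBL device profile, absolute coords
G21
G90
G0 X32.00 Y187.00
M3 S658
G1 X29.86 Y193.57 F1499
G1 X24.27 Y197.63
G1 X17.37 Y197.63
G1 X11.78 Y193.57
G1 X9.64 Y187.00
G1 X11.78 Y180.43
G1 X17.37 Y176.37
G1 X24.27 Y176.37
G1 X29.86 Y180.43
G1 X32.00 Y187.00
G0 X30.95 Y211.68
M3 S658
G1 X57.27 Y183.59 F1499
G1 X78.95 Y158.59
G1 X95.98 Y136.68
G1 X108.38 Y117.85
G1 X116.13 Y102.12
G0 X58.51 Y142.99
M3 S658
G1 X22.49 Y228.28 F1499
G0 X43.70 Y229.58
M3 S658
G1 X66.23 Y217.44 F1499
G1 X83.78 Y209.81
G1 X96.35 Y206.68
G1 X103.94 Y208.07
G1 X106.55 Y213.96
G0 X67.30 Y220.80
M3 S658
G1 X65.25 Y214.64 F1499
G1 X61.62 Y185.87
G1 X57.62 Y147.70
G1 X54.45 Y113.32
G1 X53.34 Y95.93
G0 X125.07 Y48.58
M3 S658
G1 X111.32 Y47.45 F1499
G1 X101.87 Y57.49
G1 X103.83 Y71.14
G1 X115.72 Y78.12
G1 X128.59 Y73.17
G1 X132.75 Y60.03
G1 X125.07 Y48.58
G0 X67.64 Y126.93
M3 S658
G1 X59.28 Y89.33 F1499
G1 X21.68 Y97.69
G1 X30.04 Y135.29
G1 X67.64 Y126.93
G0 X82.07 Y171.64
M3 S658
G1 X21.56 Y130.43 F1499
M5
G0 X0.00 Y0.00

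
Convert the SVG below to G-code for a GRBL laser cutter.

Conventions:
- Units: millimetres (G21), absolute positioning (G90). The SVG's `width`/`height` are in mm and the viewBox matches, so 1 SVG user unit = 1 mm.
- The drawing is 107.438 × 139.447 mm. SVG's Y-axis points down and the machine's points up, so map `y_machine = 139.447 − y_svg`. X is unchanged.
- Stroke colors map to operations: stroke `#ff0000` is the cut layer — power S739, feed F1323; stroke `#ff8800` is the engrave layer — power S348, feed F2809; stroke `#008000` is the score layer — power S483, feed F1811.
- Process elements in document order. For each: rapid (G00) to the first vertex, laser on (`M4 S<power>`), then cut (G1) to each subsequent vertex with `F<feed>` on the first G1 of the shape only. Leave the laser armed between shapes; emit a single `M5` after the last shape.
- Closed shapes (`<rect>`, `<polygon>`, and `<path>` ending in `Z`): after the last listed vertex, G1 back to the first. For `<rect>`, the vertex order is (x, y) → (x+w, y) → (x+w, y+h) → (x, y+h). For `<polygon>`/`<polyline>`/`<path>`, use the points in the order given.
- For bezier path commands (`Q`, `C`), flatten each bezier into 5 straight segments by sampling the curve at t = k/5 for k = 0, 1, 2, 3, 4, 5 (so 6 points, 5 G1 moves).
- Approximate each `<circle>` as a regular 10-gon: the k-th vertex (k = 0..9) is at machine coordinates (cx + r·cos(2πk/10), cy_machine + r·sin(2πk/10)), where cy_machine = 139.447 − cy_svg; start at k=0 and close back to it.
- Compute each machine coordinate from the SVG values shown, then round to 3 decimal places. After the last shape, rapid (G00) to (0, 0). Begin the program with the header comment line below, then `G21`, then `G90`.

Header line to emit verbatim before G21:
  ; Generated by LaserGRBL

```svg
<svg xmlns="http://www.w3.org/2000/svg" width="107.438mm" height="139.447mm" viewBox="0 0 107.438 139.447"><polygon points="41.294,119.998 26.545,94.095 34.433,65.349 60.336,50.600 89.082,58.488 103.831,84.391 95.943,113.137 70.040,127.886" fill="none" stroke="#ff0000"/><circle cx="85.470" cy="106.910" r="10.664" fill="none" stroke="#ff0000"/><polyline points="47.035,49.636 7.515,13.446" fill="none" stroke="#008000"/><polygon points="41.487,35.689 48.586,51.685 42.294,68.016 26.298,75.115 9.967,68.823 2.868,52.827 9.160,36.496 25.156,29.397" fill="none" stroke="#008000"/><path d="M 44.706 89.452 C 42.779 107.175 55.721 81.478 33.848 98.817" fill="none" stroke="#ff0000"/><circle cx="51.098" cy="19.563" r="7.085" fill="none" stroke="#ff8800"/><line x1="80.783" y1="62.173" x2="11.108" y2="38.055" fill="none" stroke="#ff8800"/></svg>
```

Since the viewBox matches the mm dimensions, user units are millimetres directly. The only transform is the Y-flip y_m = 139.447 − y_svg.

Shape 1 is a regular polygon drawn with `<polygon>`. Its stroke #ff0000 means cut at S739, F1323. After flipping Y the toolpath is (41.294,19.449) → (26.545,45.352) → (34.433,74.098) → (60.336,88.847) → (89.082,80.959) → (103.831,55.056) → (95.943,26.310) → (70.040,11.561) → (41.294,19.449), returning to the start.

Shape 2 is a circle drawn with `<circle>`. Its stroke #ff0000 means cut at S739, F1323. After flipping Y the toolpath is (96.134,32.537) → (94.097,38.805) → (88.765,42.679) → (82.175,42.679) → (76.843,38.805) → (74.806,32.537) → (76.843,26.269) → (82.175,22.395) → (88.765,22.395) → (94.097,26.269) → (96.134,32.537), returning to the start.

Shape 3 is a line segment drawn with `<polyline>`. Its stroke #008000 means score at S483, F1811. After flipping Y the toolpath is (47.035,89.811) → (7.515,126.001).

Shape 4 is a regular polygon drawn with `<polygon>`. Its stroke #008000 means score at S483, F1811. After flipping Y the toolpath is (41.487,103.758) → (48.586,87.762) → (42.294,71.431) → (26.298,64.332) → (9.967,70.624) → (2.868,86.620) → (9.160,102.951) → (25.156,110.050) → (41.487,103.758), returning to the start.

Shape 5 is a cubic bezier drawn with `<path>`. Its stroke #ff0000 means cut at S739, F1323. After flipping Y the toolpath is (44.706,49.995) → (44.937,43.880) → (46.351,44.036) → (46.564,46.313) → (43.191,46.561) → (33.848,40.630).

Shape 6 is a circle drawn with `<circle>`. Its stroke #ff8800 means engrave at S348, F2809. After flipping Y the toolpath is (58.183,119.884) → (56.830,124.048) → (53.287,126.622) → (48.909,126.622) → (45.366,124.048) → (44.013,119.884) → (45.366,115.720) → (48.909,113.146) → (53.287,113.146) → (56.830,115.720) → (58.183,119.884), returning to the start.

Shape 7 is a line segment drawn with `<line>`. Its stroke #ff8800 means engrave at S348, F2809. After flipping Y the toolpath is (80.783,77.274) → (11.108,101.392).

; Generated by LaserGRBL
G21
G90
G00 X41.294 Y19.449
M4 S739
G1 X26.545 Y45.352 F1323
G1 X34.433 Y74.098
G1 X60.336 Y88.847
G1 X89.082 Y80.959
G1 X103.831 Y55.056
G1 X95.943 Y26.310
G1 X70.040 Y11.561
G1 X41.294 Y19.449
G00 X96.134 Y32.537
M4 S739
G1 X94.097 Y38.805 F1323
G1 X88.765 Y42.679
G1 X82.175 Y42.679
G1 X76.843 Y38.805
G1 X74.806 Y32.537
G1 X76.843 Y26.269
G1 X82.175 Y22.395
G1 X88.765 Y22.395
G1 X94.097 Y26.269
G1 X96.134 Y32.537
G00 X47.035 Y89.811
M4 S483
G1 X7.515 Y126.001 F1811
G00 X41.487 Y103.758
M4 S483
G1 X48.586 Y87.762 F1811
G1 X42.294 Y71.431
G1 X26.298 Y64.332
G1 X9.967 Y70.624
G1 X2.868 Y86.620
G1 X9.160 Y102.951
G1 X25.156 Y110.050
G1 X41.487 Y103.758
G00 X44.706 Y49.995
M4 S739
G1 X44.937 Y43.880 F1323
G1 X46.351 Y44.036
G1 X46.564 Y46.313
G1 X43.191 Y46.561
G1 X33.848 Y40.630
G00 X58.183 Y119.884
M4 S348
G1 X56.830 Y124.048 F2809
G1 X53.287 Y126.622
G1 X48.909 Y126.622
G1 X45.366 Y124.048
G1 X44.013 Y119.884
G1 X45.366 Y115.720
G1 X48.909 Y113.146
G1 X53.287 Y113.146
G1 X56.830 Y115.720
G1 X58.183 Y119.884
G00 X80.783 Y77.274
M4 S348
G1 X11.108 Y101.392 F2809
M5
G00 X0.000 Y0.000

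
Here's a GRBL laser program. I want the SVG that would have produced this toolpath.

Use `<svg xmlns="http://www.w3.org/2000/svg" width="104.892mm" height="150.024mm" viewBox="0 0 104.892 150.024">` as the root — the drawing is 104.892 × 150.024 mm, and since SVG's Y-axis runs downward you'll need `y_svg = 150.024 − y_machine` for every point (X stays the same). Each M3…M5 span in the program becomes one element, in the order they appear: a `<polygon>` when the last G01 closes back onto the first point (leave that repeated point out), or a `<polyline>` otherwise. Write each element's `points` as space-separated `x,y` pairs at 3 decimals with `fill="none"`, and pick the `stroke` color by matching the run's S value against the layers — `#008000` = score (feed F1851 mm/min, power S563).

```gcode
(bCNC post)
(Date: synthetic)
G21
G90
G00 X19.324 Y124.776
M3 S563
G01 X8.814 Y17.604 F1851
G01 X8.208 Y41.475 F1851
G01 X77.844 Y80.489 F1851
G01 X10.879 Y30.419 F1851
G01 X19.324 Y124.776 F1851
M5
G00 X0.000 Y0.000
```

<svg xmlns="http://www.w3.org/2000/svg" width="104.892mm" height="150.024mm" viewBox="0 0 104.892 150.024">
  <polygon points="19.324,25.248 8.814,132.420 8.208,108.549 77.844,69.535 10.879,119.605" fill="none" stroke="#008000"/>
</svg>

Each laser-on run becomes one SVG element. Flip Y back into SVG space with y_svg = 150.024 − y_machine. Every run uses S563, so all elements get stroke `#008000` (score).

Run 1: The run returns to its start, so emit a `<polygon>` with points (Y-flipped): 19.324,25.248 8.814,132.420 8.208,108.549 77.844,69.535 10.879,119.605.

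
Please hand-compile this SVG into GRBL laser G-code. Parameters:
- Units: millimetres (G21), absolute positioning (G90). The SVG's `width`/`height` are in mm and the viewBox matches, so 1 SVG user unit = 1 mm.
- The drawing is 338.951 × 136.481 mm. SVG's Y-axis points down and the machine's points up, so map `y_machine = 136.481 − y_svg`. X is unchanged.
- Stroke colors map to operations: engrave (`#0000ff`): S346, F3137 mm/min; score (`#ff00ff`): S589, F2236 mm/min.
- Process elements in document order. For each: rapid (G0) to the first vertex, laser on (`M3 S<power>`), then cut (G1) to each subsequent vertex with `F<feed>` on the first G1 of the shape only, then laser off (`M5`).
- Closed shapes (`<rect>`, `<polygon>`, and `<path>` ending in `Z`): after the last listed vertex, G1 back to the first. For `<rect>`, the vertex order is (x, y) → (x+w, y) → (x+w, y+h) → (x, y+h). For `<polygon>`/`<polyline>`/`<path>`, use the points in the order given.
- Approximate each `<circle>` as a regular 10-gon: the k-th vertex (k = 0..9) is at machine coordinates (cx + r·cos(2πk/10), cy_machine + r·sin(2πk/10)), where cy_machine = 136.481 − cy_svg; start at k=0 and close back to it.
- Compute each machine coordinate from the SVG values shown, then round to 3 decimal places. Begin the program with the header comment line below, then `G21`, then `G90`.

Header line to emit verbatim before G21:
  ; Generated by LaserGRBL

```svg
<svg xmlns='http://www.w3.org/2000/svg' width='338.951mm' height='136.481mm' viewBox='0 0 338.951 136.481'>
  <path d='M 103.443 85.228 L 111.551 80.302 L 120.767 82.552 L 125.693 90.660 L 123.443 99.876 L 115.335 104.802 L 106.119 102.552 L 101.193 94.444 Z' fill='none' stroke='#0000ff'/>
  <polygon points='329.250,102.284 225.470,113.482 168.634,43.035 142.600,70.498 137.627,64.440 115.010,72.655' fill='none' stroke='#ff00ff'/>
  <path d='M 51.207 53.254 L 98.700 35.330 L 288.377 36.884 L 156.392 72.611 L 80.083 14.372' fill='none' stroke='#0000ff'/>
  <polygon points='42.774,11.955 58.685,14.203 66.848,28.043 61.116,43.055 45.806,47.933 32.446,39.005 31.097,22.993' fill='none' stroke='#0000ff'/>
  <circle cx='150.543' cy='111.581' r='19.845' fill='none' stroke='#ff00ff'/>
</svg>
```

1 u = 1 mm; y_m = 136.481 − y.

[1] `<path>` regular polygon, #0000ff→engrave S346 F3137: (103.443,51.253) → (111.551,56.179) → (120.767,53.929) → (125.693,45.821) → (123.443,36.605) → (115.335,31.679) → (106.119,33.929) → (101.193,42.037) → (103.443,51.253) (closed)

[2] `<polygon>` closed polygon, #ff00ff→score S589 F2236: (329.250,34.197) → (225.470,22.999) → (168.634,93.446) → (142.600,65.983) → (137.627,72.041) → (115.010,63.826) → (329.250,34.197) (closed)

[3] `<path>` open polyline, #0000ff→engrave S346 F3137: (51.207,83.227) → (98.700,101.151) → (288.377,99.597) → (156.392,63.870) → (80.083,122.109)

[4] `<polygon>` regular polygon, #0000ff→engrave S346 F3137: (42.774,124.526) → (58.685,122.278) → (66.848,108.438) → (61.116,93.426) → (45.806,88.548) → (32.446,97.476) → (31.097,113.488) → (42.774,124.526) (closed)

[5] `<circle>` circle, #ff00ff→score S589 F2236: (170.388,24.900) → (166.598,36.565) → (156.675,43.774) → (144.411,43.774) → (134.488,36.565) → (130.698,24.900) → (134.488,13.235) → (144.411,6.026) → (156.675,6.026) → (166.598,13.235) → (170.388,24.900) (closed)

; Generated by LaserGRBL
G21
G90
G0 X103.443 Y51.253
M3 S346
G1 X111.551 Y56.179 F3137
G1 X120.767 Y53.929
G1 X125.693 Y45.821
G1 X123.443 Y36.605
G1 X115.335 Y31.679
G1 X106.119 Y33.929
G1 X101.193 Y42.037
G1 X103.443 Y51.253
M5
G0 X329.250 Y34.197
M3 S589
G1 X225.470 Y22.999 F2236
G1 X168.634 Y93.446
G1 X142.600 Y65.983
G1 X137.627 Y72.041
G1 X115.010 Y63.826
G1 X329.250 Y34.197
M5
G0 X51.207 Y83.227
M3 S346
G1 X98.700 Y101.151 F3137
G1 X288.377 Y99.597
G1 X156.392 Y63.870
G1 X80.083 Y122.109
M5
G0 X42.774 Y124.526
M3 S346
G1 X58.685 Y122.278 F3137
G1 X66.848 Y108.438
G1 X61.116 Y93.426
G1 X45.806 Y88.548
G1 X32.446 Y97.476
G1 X31.097 Y113.488
G1 X42.774 Y124.526
M5
G0 X170.388 Y24.900
M3 S589
G1 X166.598 Y36.565 F2236
G1 X156.675 Y43.774
G1 X144.411 Y43.774
G1 X134.488 Y36.565
G1 X130.698 Y24.900
G1 X134.488 Y13.235
G1 X144.411 Y6.026
G1 X156.675 Y6.026
G1 X166.598 Y13.235
G1 X170.388 Y24.900
M5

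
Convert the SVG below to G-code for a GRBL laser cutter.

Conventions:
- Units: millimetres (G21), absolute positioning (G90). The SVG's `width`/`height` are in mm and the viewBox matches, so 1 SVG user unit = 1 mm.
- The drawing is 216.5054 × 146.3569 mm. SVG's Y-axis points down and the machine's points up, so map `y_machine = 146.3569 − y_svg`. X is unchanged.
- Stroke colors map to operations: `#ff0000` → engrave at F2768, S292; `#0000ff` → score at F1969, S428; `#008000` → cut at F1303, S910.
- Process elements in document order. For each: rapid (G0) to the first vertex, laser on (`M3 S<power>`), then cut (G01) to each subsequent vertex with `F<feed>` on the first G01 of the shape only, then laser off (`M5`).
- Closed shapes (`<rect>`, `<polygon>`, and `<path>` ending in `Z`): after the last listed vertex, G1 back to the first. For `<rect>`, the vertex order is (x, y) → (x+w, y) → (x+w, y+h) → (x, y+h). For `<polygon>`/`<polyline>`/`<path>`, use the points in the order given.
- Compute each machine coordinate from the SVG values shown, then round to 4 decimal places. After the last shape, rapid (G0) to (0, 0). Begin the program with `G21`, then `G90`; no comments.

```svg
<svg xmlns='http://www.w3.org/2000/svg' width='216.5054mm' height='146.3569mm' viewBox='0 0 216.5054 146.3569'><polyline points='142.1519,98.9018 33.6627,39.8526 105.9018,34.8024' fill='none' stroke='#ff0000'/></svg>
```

G21
G90
G0 X142.1519 Y47.4551
M3 S292
G01 X33.6627 Y106.5043 F2768
G01 X105.9018 Y111.5545
M5
G0 X0.0000 Y0.0000

1 u = 1 mm; y_m = 146.3569 − y.

[1] `<polyline>` open polyline, #ff0000→engrave S292 F2768: (142.1519,47.4551) → (33.6627,106.5043) → (105.9018,111.5545)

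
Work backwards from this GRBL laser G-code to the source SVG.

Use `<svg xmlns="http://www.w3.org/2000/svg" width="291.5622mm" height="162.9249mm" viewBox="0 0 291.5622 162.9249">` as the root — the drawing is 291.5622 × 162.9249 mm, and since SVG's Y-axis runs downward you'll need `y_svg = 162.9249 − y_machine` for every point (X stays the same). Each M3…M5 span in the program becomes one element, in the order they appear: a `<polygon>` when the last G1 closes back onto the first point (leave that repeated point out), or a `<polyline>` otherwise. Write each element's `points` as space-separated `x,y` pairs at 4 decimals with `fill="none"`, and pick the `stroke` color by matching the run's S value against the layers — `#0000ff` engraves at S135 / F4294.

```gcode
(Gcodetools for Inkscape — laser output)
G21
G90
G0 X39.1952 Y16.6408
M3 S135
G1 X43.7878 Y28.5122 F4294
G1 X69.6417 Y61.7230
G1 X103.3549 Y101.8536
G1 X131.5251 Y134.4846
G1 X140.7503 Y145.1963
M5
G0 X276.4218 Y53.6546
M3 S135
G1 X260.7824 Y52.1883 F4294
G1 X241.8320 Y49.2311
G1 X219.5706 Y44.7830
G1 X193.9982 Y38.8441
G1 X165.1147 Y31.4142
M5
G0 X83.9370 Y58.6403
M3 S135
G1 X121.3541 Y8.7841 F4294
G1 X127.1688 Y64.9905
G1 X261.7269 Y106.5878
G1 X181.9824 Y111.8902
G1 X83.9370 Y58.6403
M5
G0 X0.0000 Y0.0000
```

y_svg = 162.9249 − y_m. Every run uses S135, so all elements get stroke `#0000ff` (engrave).

[1] open run; points: 39.1952,146.2841 43.7878,134.4127 69.6417,101.2019 103.3549,61.0713 131.5251,28.4403 140.7503,17.7286

[2] open run; points: 276.4218,109.2703 260.7824,110.7366 241.8320,113.6938 219.5706,118.1419 193.9982,124.0808 165.1147,131.5107

[3] closed run; points: 83.9370,104.2846 121.3541,154.1408 127.1688,97.9344 261.7269,56.3371 181.9824,51.0347

<svg xmlns="http://www.w3.org/2000/svg" width="291.5622mm" height="162.9249mm" viewBox="0 0 291.5622 162.9249">
  <polyline points="39.1952,146.2841 43.7878,134.4127 69.6417,101.2019 103.3549,61.0713 131.5251,28.4403 140.7503,17.7286" fill="none" stroke="#0000ff"/>
  <polyline points="276.4218,109.2703 260.7824,110.7366 241.8320,113.6938 219.5706,118.1419 193.9982,124.0808 165.1147,131.5107" fill="none" stroke="#0000ff"/>
  <polygon points="83.9370,104.2846 121.3541,154.1408 127.1688,97.9344 261.7269,56.3371 181.9824,51.0347" fill="none" stroke="#0000ff"/>
</svg>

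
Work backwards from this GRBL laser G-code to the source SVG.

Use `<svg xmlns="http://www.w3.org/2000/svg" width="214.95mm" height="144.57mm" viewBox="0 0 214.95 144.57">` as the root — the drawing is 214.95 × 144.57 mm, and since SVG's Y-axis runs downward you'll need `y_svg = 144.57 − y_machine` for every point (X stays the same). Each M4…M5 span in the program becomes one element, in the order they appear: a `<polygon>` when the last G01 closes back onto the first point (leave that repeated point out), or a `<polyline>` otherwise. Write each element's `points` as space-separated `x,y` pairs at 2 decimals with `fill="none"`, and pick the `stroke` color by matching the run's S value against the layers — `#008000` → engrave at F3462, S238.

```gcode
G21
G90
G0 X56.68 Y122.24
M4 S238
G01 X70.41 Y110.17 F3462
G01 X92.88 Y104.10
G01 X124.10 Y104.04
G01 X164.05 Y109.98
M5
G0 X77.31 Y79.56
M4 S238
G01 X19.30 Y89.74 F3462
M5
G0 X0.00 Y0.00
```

Machine Y-up, SVG Y-down with viewBox height 144.57, so y_svg = 144.57 − y_machine; X carries over. Every run uses S238, so all elements get stroke `#008000` (engrave).

Run 1: The run is open, so emit a `<polyline>` with points (Y-flipped): 56.68,22.33 70.41,34.40 92.88,40.47 124.10,40.53 164.05,34.59.

Run 2: The run is open, so emit a `<polyline>` with points (Y-flipped): 77.31,65.01 19.30,54.83.

<svg xmlns="http://www.w3.org/2000/svg" width="214.95mm" height="144.57mm" viewBox="0 0 214.95 144.57">
  <polyline points="56.68,22.33 70.41,34.40 92.88,40.47 124.10,40.53 164.05,34.59" fill="none" stroke="#008000"/>
  <polyline points="77.31,65.01 19.30,54.83" fill="none" stroke="#008000"/>
</svg>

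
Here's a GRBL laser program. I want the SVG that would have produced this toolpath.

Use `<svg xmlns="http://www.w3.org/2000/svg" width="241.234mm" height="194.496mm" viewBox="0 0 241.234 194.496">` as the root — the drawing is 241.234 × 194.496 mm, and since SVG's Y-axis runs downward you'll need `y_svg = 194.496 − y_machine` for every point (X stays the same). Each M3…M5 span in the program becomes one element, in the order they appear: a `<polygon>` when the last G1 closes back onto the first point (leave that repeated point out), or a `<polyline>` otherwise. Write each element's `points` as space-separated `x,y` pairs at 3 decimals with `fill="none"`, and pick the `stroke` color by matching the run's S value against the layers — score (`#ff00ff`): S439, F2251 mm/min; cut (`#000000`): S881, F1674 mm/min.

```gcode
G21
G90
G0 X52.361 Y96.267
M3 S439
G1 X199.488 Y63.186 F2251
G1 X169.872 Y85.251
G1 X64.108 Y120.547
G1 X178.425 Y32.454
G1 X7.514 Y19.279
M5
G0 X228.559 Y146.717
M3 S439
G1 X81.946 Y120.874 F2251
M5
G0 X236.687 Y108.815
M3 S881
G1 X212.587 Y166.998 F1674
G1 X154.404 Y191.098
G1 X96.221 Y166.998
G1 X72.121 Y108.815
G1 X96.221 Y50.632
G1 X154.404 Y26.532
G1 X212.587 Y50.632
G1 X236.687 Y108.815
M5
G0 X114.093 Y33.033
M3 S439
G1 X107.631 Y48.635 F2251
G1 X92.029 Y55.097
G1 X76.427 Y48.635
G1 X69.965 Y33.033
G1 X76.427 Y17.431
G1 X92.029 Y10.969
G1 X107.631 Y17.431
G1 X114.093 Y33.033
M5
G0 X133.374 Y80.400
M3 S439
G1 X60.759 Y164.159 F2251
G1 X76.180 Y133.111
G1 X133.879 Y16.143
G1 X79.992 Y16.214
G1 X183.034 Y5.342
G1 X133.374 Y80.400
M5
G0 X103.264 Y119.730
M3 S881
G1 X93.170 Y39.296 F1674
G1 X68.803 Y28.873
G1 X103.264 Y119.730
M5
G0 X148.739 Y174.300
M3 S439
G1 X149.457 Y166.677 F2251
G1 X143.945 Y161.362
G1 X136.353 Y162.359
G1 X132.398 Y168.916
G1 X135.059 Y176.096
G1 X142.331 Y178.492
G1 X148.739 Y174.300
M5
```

<svg xmlns="http://www.w3.org/2000/svg" width="241.234mm" height="194.496mm" viewBox="0 0 241.234 194.496">
  <polyline points="52.361,98.229 199.488,131.310 169.872,109.245 64.108,73.949 178.425,162.042 7.514,175.217" fill="none" stroke="#ff00ff"/>
  <polyline points="228.559,47.779 81.946,73.622" fill="none" stroke="#ff00ff"/>
  <polygon points="236.687,85.681 212.587,27.498 154.404,3.398 96.221,27.498 72.121,85.681 96.221,143.864 154.404,167.964 212.587,143.864" fill="none" stroke="#000000"/>
  <polygon points="114.093,161.463 107.631,145.861 92.029,139.399 76.427,145.861 69.965,161.463 76.427,177.065 92.029,183.527 107.631,177.065" fill="none" stroke="#ff00ff"/>
  <polygon points="133.374,114.096 60.759,30.337 76.180,61.385 133.879,178.353 79.992,178.282 183.034,189.154" fill="none" stroke="#ff00ff"/>
  <polygon points="103.264,74.766 93.170,155.200 68.803,165.623" fill="none" stroke="#000000"/>
  <polygon points="148.739,20.196 149.457,27.819 143.945,33.134 136.353,32.137 132.398,25.580 135.059,18.400 142.331,16.004" fill="none" stroke="#ff00ff"/>
</svg>

Machine Y-up, SVG Y-down with viewBox height 194.496, so y_svg = 194.496 − y_machine; X carries over.

Run 1: power S439 maps to stroke `#ff00ff` (score). The run is open, so emit a `<polyline>` with points (Y-flipped): 52.361,98.229 199.488,131.310 169.872,109.245 64.108,73.949 178.425,162.042 7.514,175.217.

Run 2: the run's S439 means `#ff00ff` (score). The run is open, so emit a `<polyline>` with points (Y-flipped): 228.559,47.779 81.946,73.622.

Run 3: the run's S881 means `#000000` (cut). The run returns to its start, so emit a `<polygon>` with points (Y-flipped): 236.687,85.681 212.587,27.498 154.404,3.398 96.221,27.498 72.121,85.681 96.221,143.864 154.404,167.964 212.587,143.864.

Run 4: power S439 maps to stroke `#ff00ff` (score). The run returns to its start, so emit a `<polygon>` with points (Y-flipped): 114.093,161.463 107.631,145.861 92.029,139.399 76.427,145.861 69.965,161.463 76.427,177.065 92.029,183.527 107.631,177.065.

Run 5: power S439 maps to stroke `#ff00ff` (score). The run returns to its start, so emit a `<polygon>` with points (Y-flipped): 133.374,114.096 60.759,30.337 76.180,61.385 133.879,178.353 79.992,178.282 183.034,189.154.

Run 6: S881 ⇒ cut layer `#000000`. The run returns to its start, so emit a `<polygon>` with points (Y-flipped): 103.264,74.766 93.170,155.200 68.803,165.623.

Run 7: power S439 maps to stroke `#ff00ff` (score). The run returns to its start, so emit a `<polygon>` with points (Y-flipped): 148.739,20.196 149.457,27.819 143.945,33.134 136.353,32.137 132.398,25.580 135.059,18.400 142.331,16.004.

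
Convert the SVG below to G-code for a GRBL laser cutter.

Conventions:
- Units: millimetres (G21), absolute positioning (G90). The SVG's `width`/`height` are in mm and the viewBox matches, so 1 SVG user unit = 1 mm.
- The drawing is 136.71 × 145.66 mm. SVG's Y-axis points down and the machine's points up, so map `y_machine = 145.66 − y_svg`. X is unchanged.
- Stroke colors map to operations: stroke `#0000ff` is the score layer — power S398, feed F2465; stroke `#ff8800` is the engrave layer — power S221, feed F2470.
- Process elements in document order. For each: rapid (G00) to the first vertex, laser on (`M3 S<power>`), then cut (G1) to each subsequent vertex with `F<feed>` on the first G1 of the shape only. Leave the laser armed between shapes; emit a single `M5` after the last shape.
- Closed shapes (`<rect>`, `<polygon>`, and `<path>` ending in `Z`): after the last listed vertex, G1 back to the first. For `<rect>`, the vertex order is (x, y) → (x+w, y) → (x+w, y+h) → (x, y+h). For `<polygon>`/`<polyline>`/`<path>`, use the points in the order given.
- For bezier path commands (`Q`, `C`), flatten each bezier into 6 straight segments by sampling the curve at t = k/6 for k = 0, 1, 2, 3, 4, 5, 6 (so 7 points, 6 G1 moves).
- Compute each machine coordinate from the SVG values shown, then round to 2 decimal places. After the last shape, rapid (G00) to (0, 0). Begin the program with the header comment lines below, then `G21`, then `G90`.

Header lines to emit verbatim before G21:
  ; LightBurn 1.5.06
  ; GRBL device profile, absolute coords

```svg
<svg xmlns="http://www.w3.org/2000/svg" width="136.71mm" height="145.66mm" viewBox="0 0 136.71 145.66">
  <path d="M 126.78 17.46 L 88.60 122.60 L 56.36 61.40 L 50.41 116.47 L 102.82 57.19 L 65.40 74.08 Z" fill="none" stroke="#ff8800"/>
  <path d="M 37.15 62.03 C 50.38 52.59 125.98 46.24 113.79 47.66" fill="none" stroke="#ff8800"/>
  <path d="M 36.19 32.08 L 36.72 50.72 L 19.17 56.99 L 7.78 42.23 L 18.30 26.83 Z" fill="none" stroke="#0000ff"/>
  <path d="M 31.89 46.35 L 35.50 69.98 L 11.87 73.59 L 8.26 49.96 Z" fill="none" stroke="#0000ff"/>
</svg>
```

; LightBurn 1.5.06
; GRBL device profile, absolute coords
G21
G90
G00 X126.78 Y128.20
M3 S221
G1 X88.60 Y23.06 F2470
G1 X56.36 Y84.26
G1 X50.41 Y29.19
G1 X102.82 Y88.47
G1 X65.40 Y71.58
G1 X126.78 Y128.20
G00 X37.15 Y83.63
M3 S221
G1 X48.27 Y88.07 F2470
G1 X65.61 Y91.87
G1 X85.00 Y94.89
G1 X102.28 Y97.00
G1 X113.26 Y98.08
G1 X113.79 Y98.00
G00 X36.19 Y113.58
M3 S398
G1 X36.72 Y94.94 F2465
G1 X19.17 Y88.67
G1 X7.78 Y103.43
G1 X18.30 Y118.83
G1 X36.19 Y113.58
G00 X31.89 Y99.31
M3 S398
G1 X35.50 Y75.68 F2465
G1 X11.87 Y72.07
G1 X8.26 Y95.70
G1 X31.89 Y99.31
M5
G00 X0.00 Y0.00

viewBox `0 0 136.71 145.66` with mm width/height → 1 unit = 1 mm. Flip: y_m = 145.66 − y_svg.

**Shape 1** — `<path>` closed polygon, stroke `#ff8800` → engrave (S221, F2470). Machine vertices: (126.78,128.20) → (88.60,23.06) → (56.36,84.26) → (50.41,29.19) → (102.82,88.47) → (65.40,71.58) → (126.78,128.20). Closed: final G1 returns to the first vertex.

**Shape 2** — `<path>` cubic bezier, stroke `#ff8800` → engrave (S221, F2470). Control points (SVG): P0=(37.15,62.03), P1=(50.38,52.59), P2=(125.98,46.24), P3=(113.79,47.66); sampled at t=k/6. Machine vertices: (37.15,83.63) → (48.27,88.07) → (65.61,91.87) → (85.00,94.89) → (102.28,97.00) → (113.26,98.08) → (113.79,98.00). Open path.

**Shape 3** — `<path>` regular polygon, stroke `#0000ff` → score (S398, F2465). Machine vertices: (36.19,113.58) → (36.72,94.94) → (19.17,88.67) → (7.78,103.43) → (18.30,118.83) → (36.19,113.58). Closed: final G1 returns to the first vertex.

**Shape 4** — `<path>` regular polygon, stroke `#0000ff` → score (S398, F2465). Machine vertices: (31.89,99.31) → (35.50,75.68) → (11.87,72.07) → (8.26,95.70) → (31.89,99.31). Closed: final G1 returns to the first vertex.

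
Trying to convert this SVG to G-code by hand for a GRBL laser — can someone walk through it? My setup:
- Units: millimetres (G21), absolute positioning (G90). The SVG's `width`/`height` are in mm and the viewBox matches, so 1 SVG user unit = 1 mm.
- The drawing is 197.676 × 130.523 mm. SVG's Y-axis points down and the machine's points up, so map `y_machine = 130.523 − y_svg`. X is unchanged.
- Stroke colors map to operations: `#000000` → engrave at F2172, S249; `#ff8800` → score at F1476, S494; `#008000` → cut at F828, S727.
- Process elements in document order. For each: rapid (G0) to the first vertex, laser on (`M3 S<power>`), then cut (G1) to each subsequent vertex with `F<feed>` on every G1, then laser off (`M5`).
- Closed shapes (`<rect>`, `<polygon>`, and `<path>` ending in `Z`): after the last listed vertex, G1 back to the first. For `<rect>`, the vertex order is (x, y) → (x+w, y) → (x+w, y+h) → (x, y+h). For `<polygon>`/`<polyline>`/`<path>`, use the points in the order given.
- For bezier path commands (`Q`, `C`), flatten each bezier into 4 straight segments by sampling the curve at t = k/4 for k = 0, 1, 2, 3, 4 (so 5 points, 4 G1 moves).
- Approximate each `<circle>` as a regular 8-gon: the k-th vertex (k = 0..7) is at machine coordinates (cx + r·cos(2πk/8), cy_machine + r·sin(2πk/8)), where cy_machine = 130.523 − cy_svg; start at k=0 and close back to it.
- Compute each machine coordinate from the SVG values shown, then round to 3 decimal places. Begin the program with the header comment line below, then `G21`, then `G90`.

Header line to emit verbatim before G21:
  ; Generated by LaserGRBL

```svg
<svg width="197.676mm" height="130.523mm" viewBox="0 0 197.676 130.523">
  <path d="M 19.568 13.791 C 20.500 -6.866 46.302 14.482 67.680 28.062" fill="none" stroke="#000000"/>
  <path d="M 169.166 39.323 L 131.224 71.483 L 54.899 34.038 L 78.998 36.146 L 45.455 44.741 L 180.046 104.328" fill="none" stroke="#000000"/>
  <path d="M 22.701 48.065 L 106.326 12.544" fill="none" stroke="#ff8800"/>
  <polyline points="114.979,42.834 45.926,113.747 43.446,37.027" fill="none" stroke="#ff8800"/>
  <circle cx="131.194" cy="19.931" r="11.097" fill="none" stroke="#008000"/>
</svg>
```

; Generated by LaserGRBL
G21
G90
G0 X19.568 Y116.732
M3 S249
G1 X24.472 Y125.127 F2172
G1 X35.957 Y122.435 F2172
G1 X51.275 Y113.325 F2172
G1 X67.680 Y102.461 F2172
M5
G0 X169.166 Y91.200
M3 S249
G1 X131.224 Y59.040 F2172
G1 X54.899 Y96.485 F2172
G1 X78.998 Y94.377 F2172
G1 X45.455 Y85.782 F2172
G1 X180.046 Y26.195 F2172
M5
G0 X22.701 Y82.458
M3 S494
G1 X106.326 Y117.979 F1476
M5
G0 X114.979 Y87.689
M3 S494
G1 X45.926 Y16.776 F1476
G1 X43.446 Y93.496 F1476
M5
G0 X142.291 Y110.592
M3 S727
G1 X139.041 Y118.439 F828
G1 X131.194 Y121.689 F828
G1 X123.347 Y118.439 F828
G1 X120.097 Y110.592 F828
G1 X123.347 Y102.745 F828
G1 X131.194 Y99.495 F828
G1 X139.041 Y102.745 F828
G1 X142.291 Y110.592 F828
M5

viewBox `0 0 197.676 130.523` with mm width/height → 1 unit = 1 mm. Flip: y_m = 130.523 − y_svg.

**Shape 1** — `<path>` cubic bezier, stroke `#000000` → engrave (S249, F2172). Control points (SVG): P0=(19.568,13.791), P1=(20.500,-6.866), P2=(46.302,14.482), P3=(67.680,28.062); sampled at t=k/4. Machine vertices: (19.568,116.732) → (24.472,125.127) → (35.957,122.435) → (51.275,113.325) → (67.680,102.461). Open path.

**Shape 2** — `<path>` open polyline, stroke `#000000` → engrave (S249, F2172). Machine vertices: (169.166,91.200) → (131.224,59.040) → (54.899,96.485) → (78.998,94.377) → (45.455,85.782) → (180.046,26.195). Open path.

**Shape 3** — `<path>` line segment, stroke `#ff8800` → score (S494, F1476). Machine vertices: (22.701,82.458) → (106.326,117.979). Open path.

**Shape 4** — `<polyline>` open polyline, stroke `#ff8800` → score (S494, F1476). Machine vertices: (114.979,87.689) → (45.926,16.776) → (43.446,93.496). Open path.

**Shape 5** — `<circle>` circle, stroke `#008000` → cut (S727, F828). Machine vertices: (142.291,110.592) → (139.041,118.439) → (131.194,121.689) → (123.347,118.439) → (120.097,110.592) → (123.347,102.745) → (131.194,99.495) → (139.041,102.745) → (142.291,110.592). Closed: final G1 returns to the first vertex.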